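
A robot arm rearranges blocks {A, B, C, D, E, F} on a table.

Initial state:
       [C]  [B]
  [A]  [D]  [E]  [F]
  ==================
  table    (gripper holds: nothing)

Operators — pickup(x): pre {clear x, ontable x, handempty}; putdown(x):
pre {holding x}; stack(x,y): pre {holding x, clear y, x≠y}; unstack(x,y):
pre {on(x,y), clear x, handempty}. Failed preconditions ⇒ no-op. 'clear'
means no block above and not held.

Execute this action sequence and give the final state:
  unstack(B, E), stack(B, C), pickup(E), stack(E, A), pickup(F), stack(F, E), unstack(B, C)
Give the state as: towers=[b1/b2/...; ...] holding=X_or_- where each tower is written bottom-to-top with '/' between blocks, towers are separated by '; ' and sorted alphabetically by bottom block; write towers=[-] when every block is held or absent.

step 1 (unstack(B, E)): towers=[A; D/C; E; F] holding=B
step 2 (stack(B, C)): towers=[A; D/C/B; E; F] holding=-
step 3 (pickup(E)): towers=[A; D/C/B; F] holding=E
step 4 (stack(E, A)): towers=[A/E; D/C/B; F] holding=-
step 5 (pickup(F)): towers=[A/E; D/C/B] holding=F
step 6 (stack(F, E)): towers=[A/E/F; D/C/B] holding=-
step 7 (unstack(B, C)): towers=[A/E/F; D/C] holding=B

towers=[A/E/F; D/C] holding=B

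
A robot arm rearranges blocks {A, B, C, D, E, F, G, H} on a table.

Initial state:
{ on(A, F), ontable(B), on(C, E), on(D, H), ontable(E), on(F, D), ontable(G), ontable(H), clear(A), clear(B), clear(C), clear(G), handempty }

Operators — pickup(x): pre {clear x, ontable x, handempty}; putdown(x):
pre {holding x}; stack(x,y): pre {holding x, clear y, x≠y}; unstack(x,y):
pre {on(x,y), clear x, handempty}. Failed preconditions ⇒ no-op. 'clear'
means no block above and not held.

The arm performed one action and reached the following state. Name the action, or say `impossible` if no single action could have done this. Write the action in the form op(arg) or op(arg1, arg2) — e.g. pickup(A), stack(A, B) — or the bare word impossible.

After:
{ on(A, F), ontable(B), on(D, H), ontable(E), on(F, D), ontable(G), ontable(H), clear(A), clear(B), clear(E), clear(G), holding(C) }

target: towers=[B; E; G; H/D/F/A] holding=C
         pickup(G) → towers=[B; E/C; H/D/F/A] holding=G
     unstack(A, F) → towers=[B; E/C; G; H/D/F] holding=A
         pickup(B) → towers=[E/C; G; H/D/F/A] holding=B
     unstack(C, E) → towers=[B; E; G; H/D/F/A] holding=C  ← match

unstack(C, E)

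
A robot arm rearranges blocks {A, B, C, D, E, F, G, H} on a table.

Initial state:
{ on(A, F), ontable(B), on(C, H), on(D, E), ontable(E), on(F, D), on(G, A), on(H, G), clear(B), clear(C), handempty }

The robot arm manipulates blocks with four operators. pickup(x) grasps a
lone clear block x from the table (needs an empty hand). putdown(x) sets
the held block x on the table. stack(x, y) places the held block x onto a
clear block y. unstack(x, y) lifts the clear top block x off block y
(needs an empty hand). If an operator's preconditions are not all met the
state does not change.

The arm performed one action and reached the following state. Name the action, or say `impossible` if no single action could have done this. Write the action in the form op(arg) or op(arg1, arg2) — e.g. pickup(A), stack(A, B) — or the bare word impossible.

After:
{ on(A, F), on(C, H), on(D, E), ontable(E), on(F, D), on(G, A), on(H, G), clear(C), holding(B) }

pickup(B)

target: towers=[E/D/F/A/G/H/C] holding=B
         pickup(B) → towers=[E/D/F/A/G/H/C] holding=B  ← match
     unstack(C, H) → towers=[B; E/D/F/A/G/H] holding=C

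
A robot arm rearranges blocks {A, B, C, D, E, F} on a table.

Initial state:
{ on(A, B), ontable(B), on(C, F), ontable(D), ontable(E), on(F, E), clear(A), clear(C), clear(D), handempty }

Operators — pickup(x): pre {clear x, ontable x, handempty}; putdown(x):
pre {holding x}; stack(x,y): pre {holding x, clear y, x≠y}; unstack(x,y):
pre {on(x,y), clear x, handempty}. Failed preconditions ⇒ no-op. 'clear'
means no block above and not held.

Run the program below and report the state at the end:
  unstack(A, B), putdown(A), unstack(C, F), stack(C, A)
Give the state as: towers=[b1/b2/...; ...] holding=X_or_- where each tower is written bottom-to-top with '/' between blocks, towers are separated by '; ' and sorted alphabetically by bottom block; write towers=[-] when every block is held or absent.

towers=[A/C; B; D; E/F] holding=-

step 1 (unstack(A, B)): towers=[B; D; E/F/C] holding=A
step 2 (putdown(A)): towers=[A; B; D; E/F/C] holding=-
step 3 (unstack(C, F)): towers=[A; B; D; E/F] holding=C
step 4 (stack(C, A)): towers=[A/C; B; D; E/F] holding=-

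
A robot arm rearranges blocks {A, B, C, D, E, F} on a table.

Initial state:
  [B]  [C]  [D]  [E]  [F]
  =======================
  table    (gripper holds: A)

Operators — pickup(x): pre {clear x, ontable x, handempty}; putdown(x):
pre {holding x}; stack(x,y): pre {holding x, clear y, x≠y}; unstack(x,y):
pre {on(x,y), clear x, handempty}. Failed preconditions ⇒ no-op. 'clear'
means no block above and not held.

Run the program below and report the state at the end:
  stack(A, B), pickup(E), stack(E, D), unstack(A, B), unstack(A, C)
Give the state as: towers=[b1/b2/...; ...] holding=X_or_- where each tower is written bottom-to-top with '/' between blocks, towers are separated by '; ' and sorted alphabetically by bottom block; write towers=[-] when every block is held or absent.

towers=[B; C; D/E; F] holding=A

step 1 (stack(A, B)): towers=[B/A; C; D; E; F] holding=-
step 2 (pickup(E)): towers=[B/A; C; D; F] holding=E
step 3 (stack(E, D)): towers=[B/A; C; D/E; F] holding=-
step 4 (unstack(A, B)): towers=[B; C; D/E; F] holding=A
step 5 (unstack(A, C)) [no-op]: towers=[B; C; D/E; F] holding=A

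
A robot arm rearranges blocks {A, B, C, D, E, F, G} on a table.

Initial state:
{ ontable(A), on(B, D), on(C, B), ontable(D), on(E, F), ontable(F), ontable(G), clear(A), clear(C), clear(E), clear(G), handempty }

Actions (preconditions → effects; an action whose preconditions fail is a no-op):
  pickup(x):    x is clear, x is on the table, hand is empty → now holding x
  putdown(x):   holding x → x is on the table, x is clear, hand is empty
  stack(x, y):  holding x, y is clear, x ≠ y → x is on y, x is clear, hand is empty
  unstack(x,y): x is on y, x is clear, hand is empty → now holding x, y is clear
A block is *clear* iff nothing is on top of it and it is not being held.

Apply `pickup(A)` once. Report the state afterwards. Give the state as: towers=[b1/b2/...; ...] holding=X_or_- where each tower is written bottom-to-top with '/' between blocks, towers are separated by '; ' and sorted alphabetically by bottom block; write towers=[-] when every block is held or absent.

before: towers=[A; D/B/C; F/E; G] holding=-
pre[pickup(A)]: clear(A) ok, ontable(A) ok, handempty ok
all met → apply pickup(A)
after:  towers=[D/B/C; F/E; G] holding=A

towers=[D/B/C; F/E; G] holding=A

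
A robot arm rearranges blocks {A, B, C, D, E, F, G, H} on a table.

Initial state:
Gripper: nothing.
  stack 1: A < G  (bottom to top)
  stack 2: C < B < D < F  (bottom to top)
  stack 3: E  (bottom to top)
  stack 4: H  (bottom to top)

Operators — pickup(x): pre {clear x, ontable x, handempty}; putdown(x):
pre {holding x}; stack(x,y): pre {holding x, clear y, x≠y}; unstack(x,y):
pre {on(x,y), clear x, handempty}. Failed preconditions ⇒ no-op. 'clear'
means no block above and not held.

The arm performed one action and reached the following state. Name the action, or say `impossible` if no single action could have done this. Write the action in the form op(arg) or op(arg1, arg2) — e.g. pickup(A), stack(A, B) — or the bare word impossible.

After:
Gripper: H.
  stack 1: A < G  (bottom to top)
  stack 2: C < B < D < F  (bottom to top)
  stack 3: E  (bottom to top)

target: towers=[A/G; C/B/D/F; E] holding=H
     unstack(G, A) → towers=[A; C/B/D/F; E; H] holding=G
         pickup(E) → towers=[A/G; C/B/D/F; H] holding=E
         pickup(H) → towers=[A/G; C/B/D/F; E] holding=H  ← match
     unstack(F, D) → towers=[A/G; C/B/D; E; H] holding=F

pickup(H)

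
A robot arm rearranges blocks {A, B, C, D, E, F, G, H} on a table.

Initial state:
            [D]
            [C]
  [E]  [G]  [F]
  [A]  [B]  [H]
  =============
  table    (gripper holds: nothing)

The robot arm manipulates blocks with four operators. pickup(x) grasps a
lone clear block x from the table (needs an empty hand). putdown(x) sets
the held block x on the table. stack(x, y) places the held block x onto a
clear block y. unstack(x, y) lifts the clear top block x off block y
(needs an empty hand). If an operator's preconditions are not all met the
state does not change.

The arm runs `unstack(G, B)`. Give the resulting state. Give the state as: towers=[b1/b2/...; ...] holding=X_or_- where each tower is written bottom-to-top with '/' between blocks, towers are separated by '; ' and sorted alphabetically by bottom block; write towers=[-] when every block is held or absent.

towers=[A/E; B; H/F/C/D] holding=G

before: towers=[A/E; B/G; H/F/C/D] holding=-
pre[unstack(G, B)]: on(G,B) ✓, clear(G) ✓, handempty ✓
all met → apply unstack(G, B)
after:  towers=[A/E; B; H/F/C/D] holding=G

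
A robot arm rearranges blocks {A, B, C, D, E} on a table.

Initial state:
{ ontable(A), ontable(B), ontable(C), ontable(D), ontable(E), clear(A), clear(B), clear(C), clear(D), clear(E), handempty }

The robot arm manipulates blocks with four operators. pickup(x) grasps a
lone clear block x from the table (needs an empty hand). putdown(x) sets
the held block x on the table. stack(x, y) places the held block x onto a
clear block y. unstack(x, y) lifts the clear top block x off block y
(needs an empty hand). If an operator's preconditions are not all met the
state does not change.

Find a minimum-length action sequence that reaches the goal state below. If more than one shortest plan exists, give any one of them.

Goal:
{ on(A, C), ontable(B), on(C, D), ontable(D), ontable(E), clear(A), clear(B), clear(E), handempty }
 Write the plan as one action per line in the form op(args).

step 1 (pickup(C)): towers=[A; B; D; E] holding=C
step 2 (stack(C, D)): towers=[A; B; D/C; E] holding=-
step 3 (pickup(A)): towers=[B; D/C; E] holding=A
step 4 (stack(A, C)): towers=[B; D/C/A; E] holding=-
goal check: towers=[B; D/C/A; E] holding=- — reached (length 4, optimal by BFS)

pickup(C)
stack(C, D)
pickup(A)
stack(A, C)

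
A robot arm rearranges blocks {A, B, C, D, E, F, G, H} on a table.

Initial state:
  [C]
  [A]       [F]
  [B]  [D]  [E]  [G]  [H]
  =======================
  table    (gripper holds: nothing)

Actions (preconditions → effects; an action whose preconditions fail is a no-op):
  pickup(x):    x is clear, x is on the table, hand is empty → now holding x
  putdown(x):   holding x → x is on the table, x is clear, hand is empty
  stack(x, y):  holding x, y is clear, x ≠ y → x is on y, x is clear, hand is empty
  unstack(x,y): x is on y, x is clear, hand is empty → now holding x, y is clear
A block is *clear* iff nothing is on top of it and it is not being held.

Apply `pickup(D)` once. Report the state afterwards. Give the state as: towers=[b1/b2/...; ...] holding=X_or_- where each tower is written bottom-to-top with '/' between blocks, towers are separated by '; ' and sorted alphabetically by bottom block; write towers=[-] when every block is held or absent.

towers=[B/A/C; E/F; G; H] holding=D

before: towers=[B/A/C; D; E/F; G; H] holding=-
pre[pickup(D)]: clear(D) ok, ontable(D) ok, handempty ok
all met → apply pickup(D)
after:  towers=[B/A/C; E/F; G; H] holding=D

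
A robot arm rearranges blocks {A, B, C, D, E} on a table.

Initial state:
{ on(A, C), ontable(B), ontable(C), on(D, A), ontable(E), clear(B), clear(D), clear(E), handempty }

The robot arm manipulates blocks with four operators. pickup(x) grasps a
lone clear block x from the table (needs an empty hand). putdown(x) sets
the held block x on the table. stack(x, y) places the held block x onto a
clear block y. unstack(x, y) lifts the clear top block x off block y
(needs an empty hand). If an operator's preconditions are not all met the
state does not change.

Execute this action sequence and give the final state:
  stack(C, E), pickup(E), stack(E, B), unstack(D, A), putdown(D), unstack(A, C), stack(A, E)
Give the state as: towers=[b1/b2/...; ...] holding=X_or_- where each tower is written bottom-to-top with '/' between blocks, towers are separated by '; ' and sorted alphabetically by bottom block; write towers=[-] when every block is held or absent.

step 1 (stack(C, E)) [no-op]: towers=[B; C/A/D; E] holding=-
step 2 (pickup(E)): towers=[B; C/A/D] holding=E
step 3 (stack(E, B)): towers=[B/E; C/A/D] holding=-
step 4 (unstack(D, A)): towers=[B/E; C/A] holding=D
step 5 (putdown(D)): towers=[B/E; C/A; D] holding=-
step 6 (unstack(A, C)): towers=[B/E; C; D] holding=A
step 7 (stack(A, E)): towers=[B/E/A; C; D] holding=-

towers=[B/E/A; C; D] holding=-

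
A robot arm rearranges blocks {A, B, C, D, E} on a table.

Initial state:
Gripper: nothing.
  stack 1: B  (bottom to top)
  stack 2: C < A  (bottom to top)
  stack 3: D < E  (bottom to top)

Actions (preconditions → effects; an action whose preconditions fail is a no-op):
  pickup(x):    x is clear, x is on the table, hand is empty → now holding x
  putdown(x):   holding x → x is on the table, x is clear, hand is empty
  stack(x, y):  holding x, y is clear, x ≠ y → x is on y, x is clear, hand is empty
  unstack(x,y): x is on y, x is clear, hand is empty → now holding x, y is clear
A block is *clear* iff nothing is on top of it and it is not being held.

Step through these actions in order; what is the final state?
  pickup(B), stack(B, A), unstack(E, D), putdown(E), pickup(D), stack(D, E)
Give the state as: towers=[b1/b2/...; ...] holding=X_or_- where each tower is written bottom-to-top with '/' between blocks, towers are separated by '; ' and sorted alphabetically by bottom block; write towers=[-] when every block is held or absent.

towers=[C/A/B; E/D] holding=-

step 1 (pickup(B)): towers=[C/A; D/E] holding=B
step 2 (stack(B, A)): towers=[C/A/B; D/E] holding=-
step 3 (unstack(E, D)): towers=[C/A/B; D] holding=E
step 4 (putdown(E)): towers=[C/A/B; D; E] holding=-
step 5 (pickup(D)): towers=[C/A/B; E] holding=D
step 6 (stack(D, E)): towers=[C/A/B; E/D] holding=-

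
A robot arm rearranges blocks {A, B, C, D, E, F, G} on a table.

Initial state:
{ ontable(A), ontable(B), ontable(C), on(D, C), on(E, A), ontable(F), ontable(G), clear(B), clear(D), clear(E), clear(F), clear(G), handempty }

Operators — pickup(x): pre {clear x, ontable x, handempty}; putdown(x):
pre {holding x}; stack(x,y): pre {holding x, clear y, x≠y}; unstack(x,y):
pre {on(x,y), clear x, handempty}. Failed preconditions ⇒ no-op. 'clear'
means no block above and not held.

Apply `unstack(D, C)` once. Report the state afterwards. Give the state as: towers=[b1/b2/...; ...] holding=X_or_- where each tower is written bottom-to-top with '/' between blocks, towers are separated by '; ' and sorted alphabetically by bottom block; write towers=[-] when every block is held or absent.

towers=[A/E; B; C; F; G] holding=D

before: towers=[A/E; B; C/D; F; G] holding=-
pre[unstack(D, C)]: on(D,C) yes, clear(D) yes, handempty yes
all met → apply unstack(D, C)
after:  towers=[A/E; B; C; F; G] holding=D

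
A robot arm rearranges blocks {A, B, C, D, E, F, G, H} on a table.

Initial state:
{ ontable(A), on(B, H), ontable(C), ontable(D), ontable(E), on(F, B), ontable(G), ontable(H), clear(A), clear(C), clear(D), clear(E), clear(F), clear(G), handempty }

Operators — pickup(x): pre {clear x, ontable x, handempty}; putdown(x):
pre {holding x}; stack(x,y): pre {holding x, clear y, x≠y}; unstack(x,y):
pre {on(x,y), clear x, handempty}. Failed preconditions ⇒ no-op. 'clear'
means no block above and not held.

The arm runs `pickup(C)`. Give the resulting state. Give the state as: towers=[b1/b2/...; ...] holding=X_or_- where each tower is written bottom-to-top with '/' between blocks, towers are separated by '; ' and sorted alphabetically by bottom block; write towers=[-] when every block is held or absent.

towers=[A; D; E; G; H/B/F] holding=C

before: towers=[A; C; D; E; G; H/B/F] holding=-
pre[pickup(C)]: clear(C) ✓, ontable(C) ✓, handempty ✓
all met → apply pickup(C)
after:  towers=[A; D; E; G; H/B/F] holding=C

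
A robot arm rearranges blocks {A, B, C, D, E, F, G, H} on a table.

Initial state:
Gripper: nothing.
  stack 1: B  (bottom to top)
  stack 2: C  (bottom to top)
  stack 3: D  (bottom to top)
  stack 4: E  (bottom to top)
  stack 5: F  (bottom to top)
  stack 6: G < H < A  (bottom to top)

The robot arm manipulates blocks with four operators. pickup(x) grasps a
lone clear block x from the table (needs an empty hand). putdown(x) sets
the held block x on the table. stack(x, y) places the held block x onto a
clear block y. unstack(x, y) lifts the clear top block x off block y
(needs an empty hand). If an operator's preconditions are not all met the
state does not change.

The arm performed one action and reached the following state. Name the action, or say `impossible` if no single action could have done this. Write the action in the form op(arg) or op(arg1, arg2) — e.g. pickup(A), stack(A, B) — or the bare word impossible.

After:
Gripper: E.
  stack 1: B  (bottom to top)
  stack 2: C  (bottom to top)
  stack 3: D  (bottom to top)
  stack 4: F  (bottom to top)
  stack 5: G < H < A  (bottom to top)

target: towers=[B; C; D; F; G/H/A] holding=E
     unstack(A, H) → towers=[B; C; D; E; F; G/H] holding=A
         pickup(E) → towers=[B; C; D; F; G/H/A] holding=E  ← match
         pickup(B) → towers=[C; D; E; F; G/H/A] holding=B
         pickup(F) → towers=[B; C; D; E; G/H/A] holding=F
         pickup(D) → towers=[B; C; E; F; G/H/A] holding=D
         pickup(C) → towers=[B; D; E; F; G/H/A] holding=C

pickup(E)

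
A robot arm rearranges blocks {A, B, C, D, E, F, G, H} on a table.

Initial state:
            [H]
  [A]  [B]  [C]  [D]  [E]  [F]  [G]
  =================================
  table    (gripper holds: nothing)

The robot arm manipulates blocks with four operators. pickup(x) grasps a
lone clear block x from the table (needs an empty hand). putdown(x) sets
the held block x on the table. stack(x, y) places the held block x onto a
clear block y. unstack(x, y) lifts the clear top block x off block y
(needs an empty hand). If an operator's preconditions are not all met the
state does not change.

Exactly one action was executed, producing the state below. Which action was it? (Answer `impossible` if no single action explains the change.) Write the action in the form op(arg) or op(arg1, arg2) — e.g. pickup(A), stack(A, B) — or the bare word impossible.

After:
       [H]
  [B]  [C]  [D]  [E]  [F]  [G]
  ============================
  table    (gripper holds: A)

pickup(A)

target: towers=[B; C/H; D; E; F; G] holding=A
         pickup(G) → towers=[A; B; C/H; D; E; F] holding=G
         pickup(A) → towers=[B; C/H; D; E; F; G] holding=A  ← match
         pickup(E) → towers=[A; B; C/H; D; F; G] holding=E
     unstack(H, C) → towers=[A; B; C; D; E; F; G] holding=H
         pickup(B) → towers=[A; C/H; D; E; F; G] holding=B
         pickup(F) → towers=[A; B; C/H; D; E; G] holding=F
         pickup(D) → towers=[A; B; C/H; E; F; G] holding=D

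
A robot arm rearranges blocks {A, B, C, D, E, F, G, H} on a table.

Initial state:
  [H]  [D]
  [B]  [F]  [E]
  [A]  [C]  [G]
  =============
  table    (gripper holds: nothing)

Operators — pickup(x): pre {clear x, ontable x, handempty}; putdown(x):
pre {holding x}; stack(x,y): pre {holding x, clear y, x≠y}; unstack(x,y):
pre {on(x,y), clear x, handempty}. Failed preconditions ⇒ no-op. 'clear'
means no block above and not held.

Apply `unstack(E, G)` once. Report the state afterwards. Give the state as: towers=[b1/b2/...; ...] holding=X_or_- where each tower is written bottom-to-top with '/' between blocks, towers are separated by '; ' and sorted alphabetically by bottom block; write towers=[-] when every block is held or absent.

towers=[A/B/H; C/F/D; G] holding=E

before: towers=[A/B/H; C/F/D; G/E] holding=-
pre[unstack(E, G)]: on(E,G) yes, clear(E) yes, handempty yes
all met → apply unstack(E, G)
after:  towers=[A/B/H; C/F/D; G] holding=E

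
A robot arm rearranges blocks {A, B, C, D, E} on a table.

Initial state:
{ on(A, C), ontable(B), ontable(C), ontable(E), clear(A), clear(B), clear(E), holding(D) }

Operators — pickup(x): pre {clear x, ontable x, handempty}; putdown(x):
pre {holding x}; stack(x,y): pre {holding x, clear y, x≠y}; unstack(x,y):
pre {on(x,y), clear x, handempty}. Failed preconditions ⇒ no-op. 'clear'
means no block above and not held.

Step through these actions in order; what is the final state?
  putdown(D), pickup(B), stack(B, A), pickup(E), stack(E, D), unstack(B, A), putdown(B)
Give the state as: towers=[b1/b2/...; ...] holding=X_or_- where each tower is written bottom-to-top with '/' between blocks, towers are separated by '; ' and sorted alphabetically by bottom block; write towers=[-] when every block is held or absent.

towers=[B; C/A; D/E] holding=-

step 1 (putdown(D)): towers=[B; C/A; D; E] holding=-
step 2 (pickup(B)): towers=[C/A; D; E] holding=B
step 3 (stack(B, A)): towers=[C/A/B; D; E] holding=-
step 4 (pickup(E)): towers=[C/A/B; D] holding=E
step 5 (stack(E, D)): towers=[C/A/B; D/E] holding=-
step 6 (unstack(B, A)): towers=[C/A; D/E] holding=B
step 7 (putdown(B)): towers=[B; C/A; D/E] holding=-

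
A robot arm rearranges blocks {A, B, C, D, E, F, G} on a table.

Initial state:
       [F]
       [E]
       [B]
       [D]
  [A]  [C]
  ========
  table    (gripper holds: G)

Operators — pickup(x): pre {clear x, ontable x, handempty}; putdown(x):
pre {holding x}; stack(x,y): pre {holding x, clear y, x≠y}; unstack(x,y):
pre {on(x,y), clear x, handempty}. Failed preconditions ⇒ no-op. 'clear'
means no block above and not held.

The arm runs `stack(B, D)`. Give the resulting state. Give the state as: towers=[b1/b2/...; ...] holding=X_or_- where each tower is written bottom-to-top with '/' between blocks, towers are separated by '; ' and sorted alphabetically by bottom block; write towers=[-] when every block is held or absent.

towers=[A; C/D/B/E/F] holding=G

before: towers=[A; C/D/B/E/F] holding=G
pre[stack(B, D)]: holding(B) fail, clear(D) fail, B≠D ok
holding(B), clear(D) unmet → stack(B, D) is a no-op
after:  towers=[A; C/D/B/E/F] holding=G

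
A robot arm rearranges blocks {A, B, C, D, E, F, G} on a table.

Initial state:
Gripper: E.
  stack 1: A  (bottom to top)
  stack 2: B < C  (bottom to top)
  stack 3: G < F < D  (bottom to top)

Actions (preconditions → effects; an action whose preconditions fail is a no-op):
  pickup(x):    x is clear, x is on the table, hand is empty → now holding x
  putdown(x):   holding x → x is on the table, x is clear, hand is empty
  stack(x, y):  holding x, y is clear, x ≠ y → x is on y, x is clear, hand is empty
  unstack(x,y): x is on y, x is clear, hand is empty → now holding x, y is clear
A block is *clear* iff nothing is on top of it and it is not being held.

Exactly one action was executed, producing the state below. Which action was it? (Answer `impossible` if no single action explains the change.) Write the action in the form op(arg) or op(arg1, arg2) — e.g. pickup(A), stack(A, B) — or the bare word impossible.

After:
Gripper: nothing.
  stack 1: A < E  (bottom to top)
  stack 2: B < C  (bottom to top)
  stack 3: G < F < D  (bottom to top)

stack(E, A)

target: towers=[A/E; B/C; G/F/D] holding=-
        putdown(E) → towers=[A; B/C; E; G/F/D] holding=-
       stack(E, D) → towers=[A; B/C; G/F/D/E] holding=-
       stack(E, A) → towers=[A/E; B/C; G/F/D] holding=-  ← match
       stack(E, C) → towers=[A; B/C/E; G/F/D] holding=-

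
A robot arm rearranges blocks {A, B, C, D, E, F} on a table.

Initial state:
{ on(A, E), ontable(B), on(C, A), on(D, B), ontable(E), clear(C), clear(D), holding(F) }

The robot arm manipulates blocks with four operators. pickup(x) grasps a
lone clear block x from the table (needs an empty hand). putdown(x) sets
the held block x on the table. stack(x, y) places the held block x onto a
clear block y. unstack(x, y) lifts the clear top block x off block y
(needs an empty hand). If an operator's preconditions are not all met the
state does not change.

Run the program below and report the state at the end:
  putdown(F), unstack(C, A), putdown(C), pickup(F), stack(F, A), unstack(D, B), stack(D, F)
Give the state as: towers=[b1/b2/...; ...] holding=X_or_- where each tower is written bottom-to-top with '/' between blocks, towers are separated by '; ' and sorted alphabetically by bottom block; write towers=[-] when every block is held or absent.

towers=[B; C; E/A/F/D] holding=-

step 1 (putdown(F)): towers=[B/D; E/A/C; F] holding=-
step 2 (unstack(C, A)): towers=[B/D; E/A; F] holding=C
step 3 (putdown(C)): towers=[B/D; C; E/A; F] holding=-
step 4 (pickup(F)): towers=[B/D; C; E/A] holding=F
step 5 (stack(F, A)): towers=[B/D; C; E/A/F] holding=-
step 6 (unstack(D, B)): towers=[B; C; E/A/F] holding=D
step 7 (stack(D, F)): towers=[B; C; E/A/F/D] holding=-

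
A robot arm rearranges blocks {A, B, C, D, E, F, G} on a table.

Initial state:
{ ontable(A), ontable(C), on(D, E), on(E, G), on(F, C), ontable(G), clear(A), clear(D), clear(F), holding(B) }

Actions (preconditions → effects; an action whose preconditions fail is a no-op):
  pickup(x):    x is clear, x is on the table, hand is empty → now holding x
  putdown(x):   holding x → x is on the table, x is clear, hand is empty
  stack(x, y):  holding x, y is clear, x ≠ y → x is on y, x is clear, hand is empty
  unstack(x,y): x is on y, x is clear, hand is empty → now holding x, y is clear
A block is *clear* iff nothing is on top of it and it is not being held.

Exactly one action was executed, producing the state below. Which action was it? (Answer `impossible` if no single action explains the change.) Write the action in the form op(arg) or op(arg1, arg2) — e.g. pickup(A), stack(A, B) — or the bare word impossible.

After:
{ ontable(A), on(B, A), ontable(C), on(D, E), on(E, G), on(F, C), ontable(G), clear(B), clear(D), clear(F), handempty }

stack(B, A)

target: towers=[A/B; C/F; G/E/D] holding=-
        putdown(B) → towers=[A; B; C/F; G/E/D] holding=-
       stack(B, F) → towers=[A; C/F/B; G/E/D] holding=-
       stack(B, D) → towers=[A; C/F; G/E/D/B] holding=-
       stack(B, A) → towers=[A/B; C/F; G/E/D] holding=-  ← match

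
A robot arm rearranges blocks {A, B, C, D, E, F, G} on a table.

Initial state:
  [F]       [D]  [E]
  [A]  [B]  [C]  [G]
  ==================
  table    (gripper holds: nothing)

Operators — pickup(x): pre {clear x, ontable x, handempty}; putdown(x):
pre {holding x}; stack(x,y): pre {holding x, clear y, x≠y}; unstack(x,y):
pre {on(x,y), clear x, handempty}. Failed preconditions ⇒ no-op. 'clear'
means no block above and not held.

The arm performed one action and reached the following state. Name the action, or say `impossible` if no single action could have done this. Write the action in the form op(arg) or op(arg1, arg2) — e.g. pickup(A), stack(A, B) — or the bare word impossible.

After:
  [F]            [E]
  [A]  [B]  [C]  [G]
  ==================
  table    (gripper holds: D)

target: towers=[A/F; B; C; G/E] holding=D
         pickup(B) → towers=[A/F; C/D; G/E] holding=B
     unstack(F, A) → towers=[A; B; C/D; G/E] holding=F
     unstack(D, C) → towers=[A/F; B; C; G/E] holding=D  ← match
     unstack(E, G) → towers=[A/F; B; C/D; G] holding=E

unstack(D, C)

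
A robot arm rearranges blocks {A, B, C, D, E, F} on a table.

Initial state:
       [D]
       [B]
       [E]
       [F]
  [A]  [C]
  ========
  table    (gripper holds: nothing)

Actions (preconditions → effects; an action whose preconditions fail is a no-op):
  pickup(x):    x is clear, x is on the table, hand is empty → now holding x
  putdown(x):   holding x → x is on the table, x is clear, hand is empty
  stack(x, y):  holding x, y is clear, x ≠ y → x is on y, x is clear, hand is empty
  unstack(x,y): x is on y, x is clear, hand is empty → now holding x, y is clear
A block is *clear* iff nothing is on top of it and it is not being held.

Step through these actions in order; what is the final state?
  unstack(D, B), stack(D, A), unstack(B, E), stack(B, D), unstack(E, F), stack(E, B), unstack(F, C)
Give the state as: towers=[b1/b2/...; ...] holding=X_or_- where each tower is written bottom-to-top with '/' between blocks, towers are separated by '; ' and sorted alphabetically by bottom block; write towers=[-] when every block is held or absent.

step 1 (unstack(D, B)): towers=[A; C/F/E/B] holding=D
step 2 (stack(D, A)): towers=[A/D; C/F/E/B] holding=-
step 3 (unstack(B, E)): towers=[A/D; C/F/E] holding=B
step 4 (stack(B, D)): towers=[A/D/B; C/F/E] holding=-
step 5 (unstack(E, F)): towers=[A/D/B; C/F] holding=E
step 6 (stack(E, B)): towers=[A/D/B/E; C/F] holding=-
step 7 (unstack(F, C)): towers=[A/D/B/E; C] holding=F

towers=[A/D/B/E; C] holding=F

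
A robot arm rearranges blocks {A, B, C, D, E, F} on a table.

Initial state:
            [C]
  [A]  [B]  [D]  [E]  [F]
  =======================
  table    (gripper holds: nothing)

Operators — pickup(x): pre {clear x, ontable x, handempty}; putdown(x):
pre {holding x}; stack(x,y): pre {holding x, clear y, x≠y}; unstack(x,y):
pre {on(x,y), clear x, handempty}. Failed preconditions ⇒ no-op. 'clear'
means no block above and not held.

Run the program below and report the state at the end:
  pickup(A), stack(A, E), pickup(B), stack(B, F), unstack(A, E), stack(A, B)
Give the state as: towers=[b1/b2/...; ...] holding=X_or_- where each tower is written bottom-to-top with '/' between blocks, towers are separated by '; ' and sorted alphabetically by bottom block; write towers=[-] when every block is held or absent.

towers=[D/C; E; F/B/A] holding=-

step 1 (pickup(A)): towers=[B; D/C; E; F] holding=A
step 2 (stack(A, E)): towers=[B; D/C; E/A; F] holding=-
step 3 (pickup(B)): towers=[D/C; E/A; F] holding=B
step 4 (stack(B, F)): towers=[D/C; E/A; F/B] holding=-
step 5 (unstack(A, E)): towers=[D/C; E; F/B] holding=A
step 6 (stack(A, B)): towers=[D/C; E; F/B/A] holding=-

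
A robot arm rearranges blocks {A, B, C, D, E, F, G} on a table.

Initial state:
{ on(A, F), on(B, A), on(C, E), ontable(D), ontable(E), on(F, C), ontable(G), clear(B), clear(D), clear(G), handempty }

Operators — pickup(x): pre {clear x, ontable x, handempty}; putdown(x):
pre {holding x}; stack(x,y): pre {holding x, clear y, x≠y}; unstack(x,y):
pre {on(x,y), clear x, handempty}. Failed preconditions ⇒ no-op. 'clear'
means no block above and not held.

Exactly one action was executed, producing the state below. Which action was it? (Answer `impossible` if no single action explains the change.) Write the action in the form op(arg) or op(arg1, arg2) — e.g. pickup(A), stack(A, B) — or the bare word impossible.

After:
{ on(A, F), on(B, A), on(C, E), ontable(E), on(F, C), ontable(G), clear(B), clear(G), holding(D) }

pickup(D)

target: towers=[E/C/F/A/B; G] holding=D
     unstack(B, A) → towers=[D; E/C/F/A; G] holding=B
         pickup(G) → towers=[D; E/C/F/A/B] holding=G
         pickup(D) → towers=[E/C/F/A/B; G] holding=D  ← match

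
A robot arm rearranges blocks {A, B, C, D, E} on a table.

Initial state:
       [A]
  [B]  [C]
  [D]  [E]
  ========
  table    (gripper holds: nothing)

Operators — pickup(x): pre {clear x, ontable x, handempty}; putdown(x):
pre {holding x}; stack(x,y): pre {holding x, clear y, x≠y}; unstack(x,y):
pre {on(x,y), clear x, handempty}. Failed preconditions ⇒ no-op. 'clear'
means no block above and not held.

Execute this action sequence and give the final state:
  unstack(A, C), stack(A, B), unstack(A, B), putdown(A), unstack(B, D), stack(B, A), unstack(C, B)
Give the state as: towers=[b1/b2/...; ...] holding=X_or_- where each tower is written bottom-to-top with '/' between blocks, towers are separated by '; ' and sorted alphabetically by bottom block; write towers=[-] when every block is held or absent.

step 1 (unstack(A, C)): towers=[D/B; E/C] holding=A
step 2 (stack(A, B)): towers=[D/B/A; E/C] holding=-
step 3 (unstack(A, B)): towers=[D/B; E/C] holding=A
step 4 (putdown(A)): towers=[A; D/B; E/C] holding=-
step 5 (unstack(B, D)): towers=[A; D; E/C] holding=B
step 6 (stack(B, A)): towers=[A/B; D; E/C] holding=-
step 7 (unstack(C, B)) [no-op]: towers=[A/B; D; E/C] holding=-

towers=[A/B; D; E/C] holding=-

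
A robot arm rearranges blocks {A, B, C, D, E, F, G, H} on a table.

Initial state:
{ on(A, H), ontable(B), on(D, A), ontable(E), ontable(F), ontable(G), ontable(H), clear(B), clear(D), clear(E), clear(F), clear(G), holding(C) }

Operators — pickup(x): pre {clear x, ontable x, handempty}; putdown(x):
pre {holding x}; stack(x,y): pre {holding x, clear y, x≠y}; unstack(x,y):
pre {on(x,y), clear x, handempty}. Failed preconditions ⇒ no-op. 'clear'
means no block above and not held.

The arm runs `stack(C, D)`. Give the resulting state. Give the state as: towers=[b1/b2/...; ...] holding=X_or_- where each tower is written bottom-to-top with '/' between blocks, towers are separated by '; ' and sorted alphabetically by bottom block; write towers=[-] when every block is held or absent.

towers=[B; E; F; G; H/A/D/C] holding=-

before: towers=[B; E; F; G; H/A/D] holding=C
pre[stack(C, D)]: holding(C) ✓, clear(D) ✓, C≠D ✓
all met → apply stack(C, D)
after:  towers=[B; E; F; G; H/A/D/C] holding=-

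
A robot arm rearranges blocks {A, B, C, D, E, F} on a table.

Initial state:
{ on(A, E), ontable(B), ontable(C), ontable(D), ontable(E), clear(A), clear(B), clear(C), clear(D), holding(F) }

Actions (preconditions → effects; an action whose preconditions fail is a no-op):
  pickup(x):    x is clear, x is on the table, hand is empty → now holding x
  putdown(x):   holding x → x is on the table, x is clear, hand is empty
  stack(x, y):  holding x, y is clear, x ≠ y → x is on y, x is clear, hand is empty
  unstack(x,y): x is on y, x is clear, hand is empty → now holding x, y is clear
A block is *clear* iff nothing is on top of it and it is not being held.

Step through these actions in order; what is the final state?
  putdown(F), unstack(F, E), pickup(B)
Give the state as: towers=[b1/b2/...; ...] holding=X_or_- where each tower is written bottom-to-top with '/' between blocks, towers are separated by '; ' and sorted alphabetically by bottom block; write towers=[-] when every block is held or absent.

step 1 (putdown(F)): towers=[B; C; D; E/A; F] holding=-
step 2 (unstack(F, E)) [no-op]: towers=[B; C; D; E/A; F] holding=-
step 3 (pickup(B)): towers=[C; D; E/A; F] holding=B

towers=[C; D; E/A; F] holding=B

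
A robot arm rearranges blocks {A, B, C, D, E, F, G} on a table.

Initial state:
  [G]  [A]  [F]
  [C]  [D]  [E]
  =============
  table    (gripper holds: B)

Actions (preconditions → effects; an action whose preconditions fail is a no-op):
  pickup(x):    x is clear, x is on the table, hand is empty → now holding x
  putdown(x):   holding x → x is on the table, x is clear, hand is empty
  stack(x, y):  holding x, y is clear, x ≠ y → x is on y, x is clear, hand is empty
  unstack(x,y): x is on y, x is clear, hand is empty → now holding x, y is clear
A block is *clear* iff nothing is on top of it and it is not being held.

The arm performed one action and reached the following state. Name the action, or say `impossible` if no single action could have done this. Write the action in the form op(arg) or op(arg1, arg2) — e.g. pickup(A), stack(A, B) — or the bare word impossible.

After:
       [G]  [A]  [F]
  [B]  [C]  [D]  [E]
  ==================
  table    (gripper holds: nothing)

target: towers=[B; C/G; D/A; E/F] holding=-
        putdown(B) → towers=[B; C/G; D/A; E/F] holding=-  ← match
       stack(B, F) → towers=[C/G; D/A; E/F/B] holding=-
       stack(B, G) → towers=[C/G/B; D/A; E/F] holding=-
       stack(B, A) → towers=[C/G; D/A/B; E/F] holding=-

putdown(B)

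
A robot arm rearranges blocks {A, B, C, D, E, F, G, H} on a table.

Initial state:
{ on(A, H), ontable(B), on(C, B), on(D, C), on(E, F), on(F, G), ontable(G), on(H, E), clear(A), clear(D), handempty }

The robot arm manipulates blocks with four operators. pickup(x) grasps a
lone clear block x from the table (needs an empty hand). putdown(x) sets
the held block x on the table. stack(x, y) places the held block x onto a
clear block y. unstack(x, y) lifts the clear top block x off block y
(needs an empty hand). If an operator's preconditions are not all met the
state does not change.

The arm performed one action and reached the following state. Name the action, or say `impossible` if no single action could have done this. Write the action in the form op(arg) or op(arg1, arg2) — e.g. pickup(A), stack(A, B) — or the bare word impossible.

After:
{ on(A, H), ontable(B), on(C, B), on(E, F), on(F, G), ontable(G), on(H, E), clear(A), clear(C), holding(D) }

target: towers=[B/C; G/F/E/H/A] holding=D
     unstack(A, H) → towers=[B/C/D; G/F/E/H] holding=A
     unstack(D, C) → towers=[B/C; G/F/E/H/A] holding=D  ← match

unstack(D, C)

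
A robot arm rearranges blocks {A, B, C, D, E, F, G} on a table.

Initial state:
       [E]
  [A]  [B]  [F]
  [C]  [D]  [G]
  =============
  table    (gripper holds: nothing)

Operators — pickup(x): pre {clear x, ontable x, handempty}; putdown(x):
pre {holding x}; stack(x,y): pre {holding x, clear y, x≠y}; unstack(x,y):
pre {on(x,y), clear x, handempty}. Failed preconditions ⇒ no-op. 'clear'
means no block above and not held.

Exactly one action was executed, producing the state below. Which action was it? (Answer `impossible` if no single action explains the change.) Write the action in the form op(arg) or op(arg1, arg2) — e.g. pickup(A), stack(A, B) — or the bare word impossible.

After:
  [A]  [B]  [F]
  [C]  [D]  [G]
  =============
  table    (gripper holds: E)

unstack(E, B)

target: towers=[C/A; D/B; G/F] holding=E
     unstack(F, G) → towers=[C/A; D/B/E; G] holding=F
     unstack(A, C) → towers=[C; D/B/E; G/F] holding=A
     unstack(E, B) → towers=[C/A; D/B; G/F] holding=E  ← match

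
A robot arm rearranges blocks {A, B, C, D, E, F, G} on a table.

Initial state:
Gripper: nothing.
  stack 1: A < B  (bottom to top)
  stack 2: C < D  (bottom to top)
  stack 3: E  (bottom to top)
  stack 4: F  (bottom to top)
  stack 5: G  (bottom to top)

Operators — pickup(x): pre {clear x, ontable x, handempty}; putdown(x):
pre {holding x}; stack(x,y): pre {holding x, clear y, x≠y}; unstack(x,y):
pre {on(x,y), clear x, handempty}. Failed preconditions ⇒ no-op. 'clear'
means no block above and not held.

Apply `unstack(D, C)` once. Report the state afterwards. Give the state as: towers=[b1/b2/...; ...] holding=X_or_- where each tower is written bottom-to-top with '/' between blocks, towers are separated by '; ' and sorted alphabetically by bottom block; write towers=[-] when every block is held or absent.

before: towers=[A/B; C/D; E; F; G] holding=-
pre[unstack(D, C)]: on(D,C) ok, clear(D) ok, handempty ok
all met → apply unstack(D, C)
after:  towers=[A/B; C; E; F; G] holding=D

towers=[A/B; C; E; F; G] holding=D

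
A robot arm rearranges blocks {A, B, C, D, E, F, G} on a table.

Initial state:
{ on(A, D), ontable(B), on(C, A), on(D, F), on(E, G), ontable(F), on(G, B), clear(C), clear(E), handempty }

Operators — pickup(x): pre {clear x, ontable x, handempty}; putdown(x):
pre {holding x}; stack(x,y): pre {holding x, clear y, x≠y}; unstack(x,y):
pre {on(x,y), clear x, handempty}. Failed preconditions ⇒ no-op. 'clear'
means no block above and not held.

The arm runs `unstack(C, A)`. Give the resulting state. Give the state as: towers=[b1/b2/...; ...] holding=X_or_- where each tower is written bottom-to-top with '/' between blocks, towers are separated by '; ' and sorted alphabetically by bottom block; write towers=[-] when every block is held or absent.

before: towers=[B/G/E; F/D/A/C] holding=-
pre[unstack(C, A)]: on(C,A) ok, clear(C) ok, handempty ok
all met → apply unstack(C, A)
after:  towers=[B/G/E; F/D/A] holding=C

towers=[B/G/E; F/D/A] holding=C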